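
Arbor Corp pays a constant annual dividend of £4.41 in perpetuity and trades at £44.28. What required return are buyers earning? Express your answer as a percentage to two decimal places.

9.96%

P = C/r ⇒ r = C/P = £4.41/£44.28 = 0.099593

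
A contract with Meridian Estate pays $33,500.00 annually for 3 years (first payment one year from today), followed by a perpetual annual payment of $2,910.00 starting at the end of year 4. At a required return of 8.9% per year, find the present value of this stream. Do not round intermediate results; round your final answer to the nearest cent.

$110267.14

PV of 3-year annuity: $33,500.00 × [1 − (1+0.089)^−3] / 0.089 = 84949.72863
Perpetuity value at year 3: $2,910.00 / 0.089 = 32696.62921
PV of perpetuity: 32696.62921 / (1+0.089)^3 = 25317.41398
Total PV = 84949.72863 + 25317.41398 = 110267.14261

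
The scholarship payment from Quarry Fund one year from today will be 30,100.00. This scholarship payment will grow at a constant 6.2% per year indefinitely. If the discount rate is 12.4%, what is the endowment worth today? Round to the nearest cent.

Growing perpetuity: P = D₁ / (r − g) = 30,100.0000 / (0.124 − 0.062) = 485,483.87

485483.87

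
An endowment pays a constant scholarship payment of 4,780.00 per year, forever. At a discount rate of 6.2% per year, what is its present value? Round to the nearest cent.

77096.77

Level perpetuity: PV = C / r = 4,780.00 / 0.062 = 77,096.77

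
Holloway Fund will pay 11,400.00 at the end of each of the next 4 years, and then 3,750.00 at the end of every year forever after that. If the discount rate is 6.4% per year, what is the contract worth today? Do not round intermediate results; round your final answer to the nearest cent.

84860.80

PV of 4-year annuity: 11,400.00 × [1 − (1+0.064)^−4] / 0.064 = 39143.06129
Perpetuity value at year 4: 3,750.00 / 0.064 = 58593.75000
PV of perpetuity: 58593.75000 / (1+0.064)^4 = 45717.74300
Total PV = 39143.06129 + 45717.74300 = 84860.80429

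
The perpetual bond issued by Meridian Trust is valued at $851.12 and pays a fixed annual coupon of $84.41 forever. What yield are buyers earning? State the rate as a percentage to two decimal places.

P = C/r ⇒ r = C/P = $84.41/$851.12 = 0.099175

9.92%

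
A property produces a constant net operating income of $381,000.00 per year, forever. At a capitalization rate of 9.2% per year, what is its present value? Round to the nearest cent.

Level perpetuity: PV = C / r = $381,000.00 / 0.092 = $4,141,304.35

$4141304.35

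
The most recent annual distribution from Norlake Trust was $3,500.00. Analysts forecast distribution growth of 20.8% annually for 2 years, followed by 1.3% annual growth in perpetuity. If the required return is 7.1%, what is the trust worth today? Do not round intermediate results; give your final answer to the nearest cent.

$86169.03

D_1 = 4228.00000
D_2 = 5107.42400
Terminal value at year 2: TV = D_2×(1+g_2)/(r−g_2) = 5173.82051/0.058 = 89203.80193
P_0 = D_1/(1+r)^1 + D_2/(1+r)^2 + TV/(1+r)^2
    = 3947.71242 + 4452.69524 + 77768.62547 = 86169.03313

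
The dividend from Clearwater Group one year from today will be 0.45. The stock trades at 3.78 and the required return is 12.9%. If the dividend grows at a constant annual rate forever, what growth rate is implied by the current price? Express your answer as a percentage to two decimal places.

P = D₁/(r−g) ⇒ g = r − D₁/P = 0.129 − 0.45/3.78 = 0.009952

1.00%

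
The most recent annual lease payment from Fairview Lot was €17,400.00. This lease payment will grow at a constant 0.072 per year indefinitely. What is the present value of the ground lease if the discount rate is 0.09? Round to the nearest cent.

D₁ = D₀ × (1 + g) = €17,400.00 × 1.072 = €18,652.8000
Growing perpetuity: P = D₁ / (r − g) = €18,652.8000 / (0.09 − 0.072) = €1,036,266.67

€1036266.67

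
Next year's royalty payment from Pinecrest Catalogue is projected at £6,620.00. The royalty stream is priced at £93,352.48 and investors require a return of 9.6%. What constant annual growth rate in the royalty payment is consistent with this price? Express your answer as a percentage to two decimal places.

P = D₁/(r−g) ⇒ g = r − D₁/P = 0.096 − £6,620.00/£93,352.48 = 0.025086

2.51%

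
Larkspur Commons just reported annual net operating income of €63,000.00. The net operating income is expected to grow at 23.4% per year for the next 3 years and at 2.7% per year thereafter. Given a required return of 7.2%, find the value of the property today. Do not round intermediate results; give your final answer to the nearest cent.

€2445201.39

D_1 = 77742.00000
D_2 = 95933.62800
D_3 = 118382.09695
Terminal value at year 3: TV = D_3×(1+g_2)/(r−g_2) = 121578.41357/0.045 = 2701742.52377
P_0 = D_1/(1+r)^1 + D_2/(1+r)^2 + D_3/(1+r)^3 + TV/(1+r)^3
    = 72520.52239 + 83479.78044 + 96095.19502 + 2193105.89515 = 2445201.39299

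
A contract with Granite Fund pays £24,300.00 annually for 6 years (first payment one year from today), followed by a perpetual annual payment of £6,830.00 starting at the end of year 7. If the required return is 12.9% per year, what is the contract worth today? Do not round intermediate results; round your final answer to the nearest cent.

PV of 6-year annuity: £24,300.00 × [1 − (1+0.129)^−6] / 0.129 = 97411.57778
Perpetuity value at year 6: £6,830.00 / 0.129 = 52945.73643
PV of perpetuity: 52945.73643 / (1+0.129)^6 = 25566.26828
Total PV = 97411.57778 + 25566.26828 = 122977.84605

£122977.85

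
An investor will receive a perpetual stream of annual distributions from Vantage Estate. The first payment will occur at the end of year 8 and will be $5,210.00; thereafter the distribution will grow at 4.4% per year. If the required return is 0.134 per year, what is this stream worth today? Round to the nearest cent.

$24005.12

Value at end of year 7: C₁ / (r − g) = $5,210.00 / (0.134 − 0.044) = $57,888.8889
Discount to today: PV = $57,888.8889 / (1 + 0.134)^7 = $57,888.8889 / 2.411523 = $24,005.12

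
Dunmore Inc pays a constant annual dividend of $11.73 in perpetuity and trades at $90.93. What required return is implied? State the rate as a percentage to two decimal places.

P = C/r ⇒ r = C/P = $11.73/$90.93 = 0.129000

12.90%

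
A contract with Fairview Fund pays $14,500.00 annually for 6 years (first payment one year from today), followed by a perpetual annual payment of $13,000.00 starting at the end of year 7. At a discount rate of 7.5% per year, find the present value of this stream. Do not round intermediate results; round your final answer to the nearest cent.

$180374.10

PV of 6-year annuity: $14,500.00 × [1 − (1+0.075)^−6] / 0.075 = 68060.77310
Perpetuity value at year 6: $13,000.00 / 0.075 = 173333.33333
PV of perpetuity: 173333.33333 / (1+0.075)^6 = 112313.32987
Total PV = 68060.77310 + 112313.32987 = 180374.10296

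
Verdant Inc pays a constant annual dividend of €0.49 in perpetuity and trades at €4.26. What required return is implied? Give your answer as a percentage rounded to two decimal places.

11.50%

P = C/r ⇒ r = C/P = €0.49/€4.26 = 0.115023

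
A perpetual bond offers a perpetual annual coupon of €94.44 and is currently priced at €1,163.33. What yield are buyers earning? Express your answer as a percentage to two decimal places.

8.12%

P = C/r ⇒ r = C/P = €94.44/€1,163.33 = 0.081181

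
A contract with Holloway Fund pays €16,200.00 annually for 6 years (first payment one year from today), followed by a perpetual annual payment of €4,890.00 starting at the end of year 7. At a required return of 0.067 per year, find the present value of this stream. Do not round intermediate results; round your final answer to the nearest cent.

€127397.56

PV of 6-year annuity: €16,200.00 × [1 − (1+0.067)^−6] / 0.067 = 77938.30964
Perpetuity value at year 6: €4,890.00 / 0.067 = 72985.07463
PV of perpetuity: 72985.07463 / (1+0.067)^6 = 49459.25153
Total PV = 77938.30964 + 49459.25153 = 127397.56117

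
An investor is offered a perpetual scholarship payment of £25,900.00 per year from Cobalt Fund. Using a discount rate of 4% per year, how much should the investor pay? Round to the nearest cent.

Level perpetuity: PV = C / r = £25,900.00 / 0.04 = £647,500.00

£647500.00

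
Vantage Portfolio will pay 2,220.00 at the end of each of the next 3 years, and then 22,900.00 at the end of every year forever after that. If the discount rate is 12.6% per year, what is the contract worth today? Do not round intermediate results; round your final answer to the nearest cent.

132583.83

PV of 3-year annuity: 2,220.00 × [1 − (1+0.126)^−3] / 0.126 = 5277.56722
Perpetuity value at year 3: 22,900.00 / 0.126 = 181746.03175
PV of perpetuity: 181746.03175 / (1+0.126)^3 = 127306.26177
Total PV = 5277.56722 + 127306.26177 = 132583.82899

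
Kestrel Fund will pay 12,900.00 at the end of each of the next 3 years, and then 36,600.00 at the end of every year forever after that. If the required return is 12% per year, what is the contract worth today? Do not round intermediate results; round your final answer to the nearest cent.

248076.60

PV of 3-year annuity: 12,900.00 × [1 − (1+0.12)^−3] / 0.12 = 30983.62336
Perpetuity value at year 3: 36,600.00 / 0.12 = 305000.00000
PV of perpetuity: 305000.00000 / (1+0.12)^3 = 217092.97558
Total PV = 30983.62336 + 217092.97558 = 248076.59894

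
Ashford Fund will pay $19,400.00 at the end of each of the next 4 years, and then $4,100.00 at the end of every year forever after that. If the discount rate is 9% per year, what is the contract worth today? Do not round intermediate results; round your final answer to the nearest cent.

PV of 4-year annuity: $19,400.00 × [1 − (1+0.09)^−4] / 0.09 = 62850.56561
Perpetuity value at year 4: $4,100.00 / 0.09 = 45555.55556
PV of perpetuity: 45555.55556 / (1+0.09)^4 = 32272.70406
Total PV = 62850.56561 + 32272.70406 = 95123.26967

$95123.27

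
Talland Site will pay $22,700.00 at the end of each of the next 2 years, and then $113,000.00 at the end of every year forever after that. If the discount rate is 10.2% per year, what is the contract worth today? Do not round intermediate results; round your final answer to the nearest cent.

$951543.75

PV of 2-year annuity: $22,700.00 × [1 − (1+0.102)^−2] / 0.102 = 39291.20787
Perpetuity value at year 2: $113,000.00 / 0.102 = 1107843.13725
PV of perpetuity: 1107843.13725 / (1+0.102)^2 = 912252.54302
Total PV = 39291.20787 + 912252.54302 = 951543.75089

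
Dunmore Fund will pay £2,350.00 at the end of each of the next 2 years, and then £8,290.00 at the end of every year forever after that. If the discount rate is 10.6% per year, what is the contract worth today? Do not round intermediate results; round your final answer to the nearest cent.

PV of 2-year annuity: £2,350.00 × [1 − (1+0.106)^−2] / 0.106 = 4045.90774
Perpetuity value at year 2: £8,290.00 / 0.106 = 78207.54717
PV of perpetuity: 78207.54717 / (1+0.106)^2 = 63934.96199
Total PV = 4045.90774 + 63934.96199 = 67980.86973

£67980.87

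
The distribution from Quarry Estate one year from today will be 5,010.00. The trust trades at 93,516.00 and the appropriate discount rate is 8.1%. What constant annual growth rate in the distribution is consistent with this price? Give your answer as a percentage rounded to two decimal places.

P = D₁/(r−g) ⇒ g = r − D₁/P = 0.081 − 5,010.00/93,516.00 = 0.027426

2.74%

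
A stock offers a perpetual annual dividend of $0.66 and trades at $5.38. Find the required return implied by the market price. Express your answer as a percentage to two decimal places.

P = C/r ⇒ r = C/P = $0.66/$5.38 = 0.122677

12.27%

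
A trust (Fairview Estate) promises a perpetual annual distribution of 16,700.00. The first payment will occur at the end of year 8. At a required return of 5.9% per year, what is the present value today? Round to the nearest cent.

Value at end of year 7: C / r = 16,700.00 / 0.059 = 283,050.8475
Discount to today: PV = 283,050.8475 / (1 + 0.059)^7 = 283,050.8475 / 1.493729 = 189,492.81

189492.81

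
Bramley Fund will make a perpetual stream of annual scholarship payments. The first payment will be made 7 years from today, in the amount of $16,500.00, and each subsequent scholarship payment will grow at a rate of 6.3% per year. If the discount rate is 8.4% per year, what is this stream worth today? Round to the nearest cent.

Value at end of year 6: C₁ / (r − g) = $16,500.00 / (0.084 − 0.063) = $785,714.2857
Discount to today: PV = $785,714.2857 / (1 + 0.084)^6 = $785,714.2857 / 1.622466 = $484,271.55

$484271.55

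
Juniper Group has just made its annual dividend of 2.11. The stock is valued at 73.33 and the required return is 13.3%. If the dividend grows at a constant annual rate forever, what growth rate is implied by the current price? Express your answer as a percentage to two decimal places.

P = D₀(1+g)/(r−g) ⇒ P(r−g) = D₀(1+g) ⇒ g(P+D₀) = P·r − D₀
g = (P·r − D₀)/(P + D₀) = (73.33×0.133 − 2.11) / (73.33 + 2.11) = 0.101311

10.13%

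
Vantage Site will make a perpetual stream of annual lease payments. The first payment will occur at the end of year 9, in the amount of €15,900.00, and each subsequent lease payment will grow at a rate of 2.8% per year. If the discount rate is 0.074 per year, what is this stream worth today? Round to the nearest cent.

Value at end of year 8: C₁ / (r − g) = €15,900.00 / (0.074 − 0.028) = €345,652.1739
Discount to today: PV = €345,652.1739 / (1 + 0.074)^8 = €345,652.1739 / 1.770249 = €195,256.29

€195256.29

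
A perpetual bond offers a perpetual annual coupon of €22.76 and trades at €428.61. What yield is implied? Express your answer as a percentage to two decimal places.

P = C/r ⇒ r = C/P = €22.76/€428.61 = 0.053102

5.31%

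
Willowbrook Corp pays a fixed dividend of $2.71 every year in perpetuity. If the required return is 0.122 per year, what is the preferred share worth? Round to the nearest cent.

$22.21

Level perpetuity: PV = C / r = $2.71 / 0.122 = $22.21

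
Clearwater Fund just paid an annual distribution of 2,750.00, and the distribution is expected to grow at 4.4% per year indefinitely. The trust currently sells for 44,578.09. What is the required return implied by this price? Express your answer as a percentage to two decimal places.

10.84%

D₁ = 2,750.00 × 1.044 = 2,871.0000
P = D₁/(r − g) ⇒ r = D₁/P + g = 2,871.0000/44,578.09 + 0.044 = 0.064404 + 0.044 = 0.108404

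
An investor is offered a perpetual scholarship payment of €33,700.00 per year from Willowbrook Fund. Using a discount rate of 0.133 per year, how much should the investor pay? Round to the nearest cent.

Level perpetuity: PV = C / r = €33,700.00 / 0.133 = €253,383.46

€253383.46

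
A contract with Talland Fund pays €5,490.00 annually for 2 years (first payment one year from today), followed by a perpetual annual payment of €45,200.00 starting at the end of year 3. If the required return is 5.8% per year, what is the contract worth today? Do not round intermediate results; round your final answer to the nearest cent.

€706301.76

PV of 2-year annuity: €5,490.00 × [1 − (1+0.058)^−2] / 0.058 = 10093.60673
Perpetuity value at year 2: €45,200.00 / 0.058 = 779310.34483
PV of perpetuity: 779310.34483 / (1+0.058)^2 = 696208.15466
Total PV = 10093.60673 + 696208.15466 = 706301.76138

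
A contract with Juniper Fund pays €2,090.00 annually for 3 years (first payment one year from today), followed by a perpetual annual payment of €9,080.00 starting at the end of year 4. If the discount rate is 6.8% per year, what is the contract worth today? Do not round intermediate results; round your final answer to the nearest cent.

PV of 3-year annuity: €2,090.00 × [1 − (1+0.068)^−3] / 0.068 = 5504.92436
Perpetuity value at year 3: €9,080.00 / 0.068 = 133529.41176
PV of perpetuity: 133529.41176 / (1+0.068)^3 = 109613.28107
Total PV = 5504.92436 + 109613.28107 = 115118.20542

€115118.21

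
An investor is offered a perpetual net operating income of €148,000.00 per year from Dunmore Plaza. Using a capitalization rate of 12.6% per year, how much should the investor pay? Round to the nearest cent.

€1174603.17

Level perpetuity: PV = C / r = €148,000.00 / 0.126 = €1,174,603.17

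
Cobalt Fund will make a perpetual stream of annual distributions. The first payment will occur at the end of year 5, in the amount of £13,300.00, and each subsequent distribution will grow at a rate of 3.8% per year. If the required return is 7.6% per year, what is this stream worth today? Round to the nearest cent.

Value at end of year 4: C₁ / (r − g) = £13,300.00 / (0.076 − 0.038) = £350,000.0000
Discount to today: PV = £350,000.0000 / (1 + 0.076)^4 = £350,000.0000 / 1.340445 = £261,107.27

£261107.27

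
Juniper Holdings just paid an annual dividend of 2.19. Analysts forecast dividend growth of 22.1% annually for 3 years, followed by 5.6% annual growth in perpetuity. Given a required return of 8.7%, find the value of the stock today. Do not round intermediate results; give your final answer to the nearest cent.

D_1 = 2.67399
D_2 = 3.26494
D_3 = 3.98649
Terminal value at year 3: TV = D_3×(1+g_2)/(r−g_2) = 4.20974/0.031 = 135.79799
P_0 = D_1/(1+r)^1 + D_2/(1+r)^2 + D_3/(1+r)^3 + TV/(1+r)^3
    = 2.45997 + 2.76323 + 3.10386 + 105.73157 = 114.05863

114.06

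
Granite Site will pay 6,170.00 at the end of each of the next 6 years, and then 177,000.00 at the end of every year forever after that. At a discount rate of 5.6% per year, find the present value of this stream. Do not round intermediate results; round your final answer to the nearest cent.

2310026.22

PV of 6-year annuity: 6,170.00 × [1 − (1+0.056)^−6] / 0.056 = 30724.96261
Perpetuity value at year 6: 177,000.00 / 0.056 = 3160714.28571
PV of perpetuity: 3160714.28571 / (1+0.056)^6 = 2279301.25784
Total PV = 30724.96261 + 2279301.25784 = 2310026.22045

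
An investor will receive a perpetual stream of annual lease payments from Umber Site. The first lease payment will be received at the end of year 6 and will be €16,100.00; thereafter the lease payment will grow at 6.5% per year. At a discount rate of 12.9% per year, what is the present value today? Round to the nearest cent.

Value at end of year 5: C₁ / (r − g) = €16,100.00 / (0.129 − 0.065) = €251,562.5000
Discount to today: PV = €251,562.5000 / (1 + 0.129)^5 = €251,562.5000 / 1.834297 = €137,143.80

€137143.80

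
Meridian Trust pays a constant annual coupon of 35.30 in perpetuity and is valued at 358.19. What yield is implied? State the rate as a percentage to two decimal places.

9.86%

P = C/r ⇒ r = C/P = 35.30/358.19 = 0.098551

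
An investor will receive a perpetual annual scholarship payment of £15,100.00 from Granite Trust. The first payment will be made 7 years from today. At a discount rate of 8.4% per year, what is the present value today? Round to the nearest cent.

£110795.46

Value at end of year 6: C / r = £15,100.00 / 0.084 = £179,761.9048
Discount to today: PV = £179,761.9048 / (1 + 0.084)^6 = £179,761.9048 / 1.622466 = £110,795.46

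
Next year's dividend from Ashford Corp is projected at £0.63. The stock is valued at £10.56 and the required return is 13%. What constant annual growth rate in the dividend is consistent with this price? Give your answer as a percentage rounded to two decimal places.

P = D₁/(r−g) ⇒ g = r − D₁/P = 0.13 − £0.63/£10.56 = 0.070341

7.03%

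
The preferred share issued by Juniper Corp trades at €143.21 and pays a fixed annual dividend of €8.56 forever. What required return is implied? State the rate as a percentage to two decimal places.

5.98%

P = C/r ⇒ r = C/P = €8.56/€143.21 = 0.059772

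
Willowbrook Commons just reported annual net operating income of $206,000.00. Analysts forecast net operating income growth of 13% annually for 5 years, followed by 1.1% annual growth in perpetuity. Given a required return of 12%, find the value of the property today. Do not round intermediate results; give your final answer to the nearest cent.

D_1 = 232780.00000
D_2 = 263041.40000
D_3 = 297236.78200
D_4 = 335877.56366
D_5 = 379541.64694
Terminal value at year 5: TV = D_5×(1+g_2)/(r−g_2) = 383716.60505/0.109 = 3520335.82617
P_0 = D_1/(1+r)^1 + D_2/(1+r)^2 + D_3/(1+r)^3 + D_4/(1+r)^4 + D_5/(1+r)^5 + TV/(1+r)^5
    = 207839.28571 + 209694.99362 + 211567.27035 + 213456.26384 + 215362.12334 + 1997533.08891 = 3055453.02577

$3055453.03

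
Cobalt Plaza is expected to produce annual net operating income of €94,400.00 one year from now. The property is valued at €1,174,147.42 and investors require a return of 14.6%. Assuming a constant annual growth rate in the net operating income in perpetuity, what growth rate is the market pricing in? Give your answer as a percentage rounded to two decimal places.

6.56%

P = D₁/(r−g) ⇒ g = r − D₁/P = 0.146 − €94,400.00/€1,174,147.42 = 0.065601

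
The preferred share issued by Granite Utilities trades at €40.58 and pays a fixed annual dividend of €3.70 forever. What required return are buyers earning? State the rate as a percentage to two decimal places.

9.12%

P = C/r ⇒ r = C/P = €3.70/€40.58 = 0.091178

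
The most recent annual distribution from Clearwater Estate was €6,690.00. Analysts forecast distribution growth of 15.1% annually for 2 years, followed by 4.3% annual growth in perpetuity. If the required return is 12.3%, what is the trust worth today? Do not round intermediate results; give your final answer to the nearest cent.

€105509.06

D_1 = 7700.19000
D_2 = 8862.91869
Terminal value at year 2: TV = D_2×(1+g_2)/(r−g_2) = 9244.02419/0.08 = 115550.30242
P_0 = D_1/(1+r)^1 + D_2/(1+r)^2 + TV/(1+r)^2
    = 6856.80321 + 7027.76535 + 91624.49077 = 105509.05933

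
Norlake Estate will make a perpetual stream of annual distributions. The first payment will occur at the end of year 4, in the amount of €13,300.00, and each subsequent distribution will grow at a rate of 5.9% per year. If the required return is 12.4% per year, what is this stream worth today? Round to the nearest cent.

Value at end of year 3: C₁ / (r − g) = €13,300.00 / (0.124 − 0.059) = €204,615.3846
Discount to today: PV = €204,615.3846 / (1 + 0.124)^3 = €204,615.3846 / 1.420035 = €144,091.83

€144091.83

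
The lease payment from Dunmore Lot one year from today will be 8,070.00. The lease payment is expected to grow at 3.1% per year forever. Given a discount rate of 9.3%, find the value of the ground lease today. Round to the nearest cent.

130161.29

Growing perpetuity: P = D₁ / (r − g) = 8,070.0000 / (0.093 − 0.031) = 130,161.29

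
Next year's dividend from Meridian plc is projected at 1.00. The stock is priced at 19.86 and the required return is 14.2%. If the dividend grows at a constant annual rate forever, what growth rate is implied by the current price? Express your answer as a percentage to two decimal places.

P = D₁/(r−g) ⇒ g = r − D₁/P = 0.142 − 1.00/19.86 = 0.091648

9.16%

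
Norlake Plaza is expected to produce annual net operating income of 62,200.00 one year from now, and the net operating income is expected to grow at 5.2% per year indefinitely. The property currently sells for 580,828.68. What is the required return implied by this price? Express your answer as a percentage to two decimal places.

15.91%

P = D₁/(r − g) ⇒ r = D₁/P + g = 62,200.0000/580,828.68 + 0.052 = 0.107088 + 0.052 = 0.159088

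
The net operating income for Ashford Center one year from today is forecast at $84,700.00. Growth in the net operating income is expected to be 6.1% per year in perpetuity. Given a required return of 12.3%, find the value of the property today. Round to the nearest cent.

Growing perpetuity: P = D₁ / (r − g) = $84,700.0000 / (0.123 − 0.061) = $1,366,129.03

$1366129.03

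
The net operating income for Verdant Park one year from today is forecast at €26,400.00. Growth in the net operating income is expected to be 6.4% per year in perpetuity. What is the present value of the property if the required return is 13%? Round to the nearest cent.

€400000.00

Growing perpetuity: P = D₁ / (r − g) = €26,400.0000 / (0.13 − 0.064) = €400,000.00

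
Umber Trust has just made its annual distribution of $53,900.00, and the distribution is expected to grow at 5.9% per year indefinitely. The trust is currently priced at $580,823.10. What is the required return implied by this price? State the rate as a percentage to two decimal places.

D₁ = $53,900.00 × 1.059 = $57,080.1000
P = D₁/(r − g) ⇒ r = D₁/P + g = $57,080.1000/$580,823.10 + 0.059 = 0.098275 + 0.059 = 0.157275

15.73%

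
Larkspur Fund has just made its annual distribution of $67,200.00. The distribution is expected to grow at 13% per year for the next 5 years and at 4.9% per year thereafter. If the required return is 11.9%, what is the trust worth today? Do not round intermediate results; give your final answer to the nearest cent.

D_1 = 75936.00000
D_2 = 85807.68000
D_3 = 96962.67840
D_4 = 109567.82659
D_5 = 123811.64405
Terminal value at year 5: TV = D_5×(1+g_2)/(r−g_2) = 129878.41461/0.07 = 1855405.92296
P_0 = D_1/(1+r)^1 + D_2/(1+r)^2 + D_3/(1+r)^3 + D_4/(1+r)^4 + D_5/(1+r)^5 + TV/(1+r)^5
    = 67860.58981 + 68527.67336 + 69201.31447 + 69881.57762 + 70568.52789 + 1057519.79651 = 1403559.47966

$1403559.48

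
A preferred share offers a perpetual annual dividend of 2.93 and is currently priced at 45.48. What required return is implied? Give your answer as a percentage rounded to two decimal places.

6.44%

P = C/r ⇒ r = C/P = 2.93/45.48 = 0.064424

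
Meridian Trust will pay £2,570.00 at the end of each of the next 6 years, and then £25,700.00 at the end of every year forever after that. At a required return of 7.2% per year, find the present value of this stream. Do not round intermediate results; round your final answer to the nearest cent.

£247371.81

PV of 6-year annuity: £2,570.00 × [1 − (1+0.072)^−6] / 0.072 = 12174.73703
Perpetuity value at year 6: £25,700.00 / 0.072 = 356944.44444
PV of perpetuity: 356944.44444 / (1+0.072)^6 = 235197.07412
Total PV = 12174.73703 + 235197.07412 = 247371.81115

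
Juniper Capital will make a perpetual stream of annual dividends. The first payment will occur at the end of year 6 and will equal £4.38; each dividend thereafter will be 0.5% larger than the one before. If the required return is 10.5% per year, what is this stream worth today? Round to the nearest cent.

Value at end of year 5: C₁ / (r − g) = £4.38 / (0.105 − 0.005) = £43.8000
Discount to today: PV = £43.8000 / (1 + 0.105)^5 = £43.8000 / 1.647447 = £26.59

£26.59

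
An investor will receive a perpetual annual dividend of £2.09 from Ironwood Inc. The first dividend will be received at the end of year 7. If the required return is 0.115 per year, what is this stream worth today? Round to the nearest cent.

£9.46

Value at end of year 6: C / r = £2.09 / 0.115 = £18.1739
Discount to today: PV = £18.1739 / (1 + 0.115)^6 = £18.1739 / 1.921539 = £9.46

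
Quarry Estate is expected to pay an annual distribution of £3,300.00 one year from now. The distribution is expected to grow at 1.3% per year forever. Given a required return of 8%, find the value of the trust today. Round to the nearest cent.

£49253.73

Growing perpetuity: P = D₁ / (r − g) = £3,300.0000 / (0.08 − 0.013) = £49,253.73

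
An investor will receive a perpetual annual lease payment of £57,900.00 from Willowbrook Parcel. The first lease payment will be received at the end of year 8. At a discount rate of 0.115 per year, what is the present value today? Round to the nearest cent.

£234993.93

Value at end of year 7: C / r = £57,900.00 / 0.115 = £503,478.2609
Discount to today: PV = £503,478.2609 / (1 + 0.115)^7 = £503,478.2609 / 2.142516 = £234,993.93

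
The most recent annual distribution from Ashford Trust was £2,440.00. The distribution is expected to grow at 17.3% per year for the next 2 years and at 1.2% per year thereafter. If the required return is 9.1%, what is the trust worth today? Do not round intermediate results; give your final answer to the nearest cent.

£41575.77

D_1 = 2862.12000
D_2 = 3357.26676
Terminal value at year 2: TV = D_2×(1+g_2)/(r−g_2) = 3397.55396/0.079 = 43007.01217
P_0 = D_1/(1+r)^1 + D_2/(1+r)^2 + TV/(1+r)^2
    = 2623.39138 + 2820.56654 + 36131.81439 = 41575.77231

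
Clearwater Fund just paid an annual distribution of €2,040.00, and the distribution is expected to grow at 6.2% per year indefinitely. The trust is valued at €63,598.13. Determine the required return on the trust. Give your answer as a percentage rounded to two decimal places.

D₁ = €2,040.00 × 1.062 = €2,166.4800
P = D₁/(r − g) ⇒ r = D₁/P + g = €2,166.4800/€63,598.13 + 0.062 = 0.034065 + 0.062 = 0.096065

9.61%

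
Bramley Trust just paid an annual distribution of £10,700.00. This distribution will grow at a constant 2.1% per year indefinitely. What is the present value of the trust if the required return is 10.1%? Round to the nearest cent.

D₁ = D₀ × (1 + g) = £10,700.00 × 1.021 = £10,924.7000
Growing perpetuity: P = D₁ / (r − g) = £10,924.7000 / (0.101 − 0.021) = £136,558.75

£136558.75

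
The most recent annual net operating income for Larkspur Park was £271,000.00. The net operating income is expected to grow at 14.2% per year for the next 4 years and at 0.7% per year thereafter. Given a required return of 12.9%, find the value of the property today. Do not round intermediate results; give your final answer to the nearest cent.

£3457246.16

D_1 = 309482.00000
D_2 = 353428.44400
D_3 = 403615.28305
D_4 = 460928.65324
Terminal value at year 4: TV = D_4×(1+g_2)/(r−g_2) = 464155.15381/0.122 = 3804550.44109
P_0 = D_1/(1+r)^1 + D_2/(1+r)^2 + D_3/(1+r)^3 + D_4/(1+r)^4 + TV/(1+r)^4
    = 274120.46058 + 277276.85207 + 280469.58819 + 283699.08743 + 2341680.17249 = 3457246.16077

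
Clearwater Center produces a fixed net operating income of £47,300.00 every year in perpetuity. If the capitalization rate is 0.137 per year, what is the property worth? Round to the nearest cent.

Level perpetuity: PV = C / r = £47,300.00 / 0.137 = £345,255.47

£345255.47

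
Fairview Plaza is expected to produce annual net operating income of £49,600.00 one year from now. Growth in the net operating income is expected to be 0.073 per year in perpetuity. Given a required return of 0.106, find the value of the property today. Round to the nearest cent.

£1503030.30

Growing perpetuity: P = D₁ / (r − g) = £49,600.0000 / (0.106 − 0.073) = £1,503,030.30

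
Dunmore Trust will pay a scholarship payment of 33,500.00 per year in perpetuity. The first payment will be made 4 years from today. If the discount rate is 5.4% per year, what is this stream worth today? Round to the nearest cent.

529821.06

Value at end of year 3: C / r = 33,500.00 / 0.054 = 620,370.3704
Discount to today: PV = 620,370.3704 / (1 + 0.054)^3 = 620,370.3704 / 1.170905 = 529,821.06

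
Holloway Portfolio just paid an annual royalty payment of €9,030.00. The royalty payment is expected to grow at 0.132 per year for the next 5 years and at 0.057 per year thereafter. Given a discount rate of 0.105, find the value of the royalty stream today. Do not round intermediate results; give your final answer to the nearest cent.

€272927.81

D_1 = 10221.96000
D_2 = 11571.25872
D_3 = 13098.66487
D_4 = 14827.68863
D_5 = 16784.94353
Terminal value at year 5: TV = D_5×(1+g_2)/(r−g_2) = 17741.68532/0.048 = 369618.44407
P_0 = D_1/(1+r)^1 + D_2/(1+r)^2 + D_3/(1+r)^3 + D_4/(1+r)^4 + D_5/(1+r)^5 + TV/(1+r)^5
    = 9250.64253 + 9476.67633 + 9708.23313 + 9945.44788 + 10188.45882 + 224358.35361 = 272927.81230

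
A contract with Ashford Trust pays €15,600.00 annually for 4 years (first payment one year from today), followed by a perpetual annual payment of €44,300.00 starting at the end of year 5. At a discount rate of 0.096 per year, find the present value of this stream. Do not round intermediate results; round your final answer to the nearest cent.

€369689.84

PV of 4-year annuity: €15,600.00 × [1 − (1+0.096)^−4] / 0.096 = 49881.13432
Perpetuity value at year 4: €44,300.00 / 0.096 = 461458.33333
PV of perpetuity: 461458.33333 / (1+0.096)^4 = 319808.70190
Total PV = 49881.13432 + 319808.70190 = 369689.83622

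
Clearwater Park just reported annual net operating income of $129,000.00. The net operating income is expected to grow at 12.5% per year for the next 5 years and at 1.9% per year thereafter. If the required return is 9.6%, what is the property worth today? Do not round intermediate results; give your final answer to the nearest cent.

D_1 = 145125.00000
D_2 = 163265.62500
D_3 = 183673.82812
D_4 = 206633.05664
D_5 = 232462.18872
Terminal value at year 5: TV = D_5×(1+g_2)/(r−g_2) = 236878.97031/0.077 = 3076350.26372
P_0 = D_1/(1+r)^1 + D_2/(1+r)^2 + D_3/(1+r)^3 + D_4/(1+r)^4 + D_5/(1+r)^5 + TV/(1+r)^5
    = 132413.32117 + 135916.95832 + 139513.30119 + 143204.80277 + 146993.98095 + 1945283.98165 = 2643326.34604

$2643326.35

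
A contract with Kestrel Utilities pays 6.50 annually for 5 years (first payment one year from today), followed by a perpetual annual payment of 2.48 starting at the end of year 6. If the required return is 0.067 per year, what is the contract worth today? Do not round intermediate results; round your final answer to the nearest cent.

PV of 5-year annuity: 6.50 × [1 − (1+0.067)^−5] / 0.067 = 26.86674
Perpetuity value at year 5: 2.48 / 0.067 = 37.01493
PV of perpetuity: 37.01493 / (1+0.067)^5 = 26.76423
Total PV = 26.86674 + 26.76423 = 53.63097

53.63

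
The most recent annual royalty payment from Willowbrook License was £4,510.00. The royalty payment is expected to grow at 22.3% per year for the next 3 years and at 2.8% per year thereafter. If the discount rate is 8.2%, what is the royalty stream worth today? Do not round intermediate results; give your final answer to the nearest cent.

D_1 = 5515.73000
D_2 = 6745.73779
D_3 = 8250.03732
Terminal value at year 3: TV = D_3×(1+g_2)/(r−g_2) = 8481.03836/0.054 = 157056.26596
P_0 = D_1/(1+r)^1 + D_2/(1+r)^2 + D_3/(1+r)^3 + TV/(1+r)^3
    = 5097.71719 + 5762.02230 + 6512.89581 + 123986.23877 = 141358.87407

£141358.87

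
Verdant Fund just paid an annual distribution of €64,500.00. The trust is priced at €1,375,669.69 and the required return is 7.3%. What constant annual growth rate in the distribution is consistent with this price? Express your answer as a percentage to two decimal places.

P = D₀(1+g)/(r−g) ⇒ P(r−g) = D₀(1+g) ⇒ g(P+D₀) = P·r − D₀
g = (P·r − D₀)/(P + D₀) = (€1,375,669.69×0.073 − €64,500.00) / (€1,375,669.69 + €64,500.00) = 0.024944

2.49%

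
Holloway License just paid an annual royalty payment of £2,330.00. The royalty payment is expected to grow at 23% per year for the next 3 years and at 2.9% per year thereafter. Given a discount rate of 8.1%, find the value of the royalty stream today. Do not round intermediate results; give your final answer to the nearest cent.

£77021.44

D_1 = 2865.90000
D_2 = 3525.05700
D_3 = 4335.82011
Terminal value at year 3: TV = D_3×(1+g_2)/(r−g_2) = 4461.55889/0.052 = 85799.20948
P_0 = D_1/(1+r)^1 + D_2/(1+r)^2 + D_3/(1+r)^3 + TV/(1+r)^3
    = 2651.15634 + 3016.57937 + 3432.37060 + 67921.33362 = 77021.43993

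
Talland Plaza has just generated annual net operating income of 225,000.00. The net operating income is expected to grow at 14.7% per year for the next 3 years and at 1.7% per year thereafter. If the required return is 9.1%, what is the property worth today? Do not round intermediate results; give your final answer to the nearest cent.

4339948.50

D_1 = 258075.00000
D_2 = 296012.02500
D_3 = 339525.79267
Terminal value at year 3: TV = D_3×(1+g_2)/(r−g_2) = 345297.73115/0.074 = 4666185.55609
P_0 = D_1/(1+r)^1 + D_2/(1+r)^2 + D_3/(1+r)^3 + TV/(1+r)^3
    = 236549.03758 + 248690.87636 + 261455.94425 + 3593252.63927 = 4339948.49746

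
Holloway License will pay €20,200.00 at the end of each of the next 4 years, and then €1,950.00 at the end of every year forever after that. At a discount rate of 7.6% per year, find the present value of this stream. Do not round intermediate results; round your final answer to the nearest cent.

€86646.33

PV of 4-year annuity: €20,200.00 × [1 − (1+0.076)^−4] / 0.076 = 67505.00778
Perpetuity value at year 4: €1,950.00 / 0.076 = 25657.89474
PV of perpetuity: 25657.89474 / (1+0.076)^4 = 19141.32220
Total PV = 67505.00778 + 19141.32220 = 86646.32998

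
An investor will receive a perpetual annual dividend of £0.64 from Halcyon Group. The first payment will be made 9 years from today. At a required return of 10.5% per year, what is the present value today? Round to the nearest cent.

Value at end of year 8: C / r = £0.64 / 0.105 = £6.0952
Discount to today: PV = £6.0952 / (1 + 0.105)^8 = £6.0952 / 2.222789 = £2.74

£2.74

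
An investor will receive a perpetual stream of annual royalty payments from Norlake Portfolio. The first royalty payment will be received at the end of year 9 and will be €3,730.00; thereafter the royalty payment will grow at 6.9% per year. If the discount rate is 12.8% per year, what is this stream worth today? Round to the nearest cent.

Value at end of year 8: C₁ / (r − g) = €3,730.00 / (0.128 − 0.069) = €63,220.3390
Discount to today: PV = €63,220.3390 / (1 + 0.128)^8 = €63,220.3390 / 2.621035 = €24,120.37

€24120.37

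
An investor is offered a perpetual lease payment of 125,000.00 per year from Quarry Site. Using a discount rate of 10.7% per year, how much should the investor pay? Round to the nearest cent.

1168224.30

Level perpetuity: PV = C / r = 125,000.00 / 0.107 = 1,168,224.30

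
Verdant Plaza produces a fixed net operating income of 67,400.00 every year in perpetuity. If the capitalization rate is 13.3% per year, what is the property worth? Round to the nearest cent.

506766.92

Level perpetuity: PV = C / r = 67,400.00 / 0.133 = 506,766.92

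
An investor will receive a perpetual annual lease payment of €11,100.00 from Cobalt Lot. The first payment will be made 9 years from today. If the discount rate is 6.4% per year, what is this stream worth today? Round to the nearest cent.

Value at end of year 8: C / r = €11,100.00 / 0.064 = €173,437.5000
Discount to today: PV = €173,437.5000 / (1 + 0.064)^8 = €173,437.5000 / 1.642605 = €105,586.89

€105586.89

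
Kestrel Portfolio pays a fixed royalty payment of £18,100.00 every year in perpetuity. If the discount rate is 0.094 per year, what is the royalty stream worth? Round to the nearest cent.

£192553.19

Level perpetuity: PV = C / r = £18,100.00 / 0.094 = £192,553.19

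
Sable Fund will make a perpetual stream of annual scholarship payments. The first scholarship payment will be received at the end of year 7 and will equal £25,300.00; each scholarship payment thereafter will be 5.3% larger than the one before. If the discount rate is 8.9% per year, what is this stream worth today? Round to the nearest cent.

Value at end of year 6: C₁ / (r − g) = £25,300.00 / (0.089 − 0.053) = £702,777.7778
Discount to today: PV = £702,777.7778 / (1 + 0.089)^6 = £702,777.7778 / 1.667890 = £421,357.51

£421357.51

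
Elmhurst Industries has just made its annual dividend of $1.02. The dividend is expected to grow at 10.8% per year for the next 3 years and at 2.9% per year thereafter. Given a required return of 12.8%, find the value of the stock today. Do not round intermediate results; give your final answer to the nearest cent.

D_1 = 1.13016
D_2 = 1.25222
D_3 = 1.38746
Terminal value at year 3: TV = D_3×(1+g_2)/(r−g_2) = 1.42769/0.099 = 14.42114
P_0 = D_1/(1+r)^1 + D_2/(1+r)^2 + D_3/(1+r)^3 + TV/(1+r)^3
    = 1.00191 + 0.98415 + 0.96670 + 10.04783 = 13.00060

$13.00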